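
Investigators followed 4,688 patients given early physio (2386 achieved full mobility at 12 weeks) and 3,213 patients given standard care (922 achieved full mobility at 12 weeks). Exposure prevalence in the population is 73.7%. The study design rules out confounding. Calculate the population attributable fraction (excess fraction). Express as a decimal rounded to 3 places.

PAF ≈ 0.363

p₁ = P(outcome | exposed) = 2386/4688 = 0.50896
p₀ = P(outcome | unexposed) = 922/3213 = 0.28696
Overall risk P(Y=1) = π·p₁ + (1−π)·p₀ = 0.737×0.50896 + 0.263×0.28696 = 0.45057.
Under exogeneity, PAF = [P(Y=1) − p₀] / P(Y=1).
PAF = (0.45057 − 0.28696) / 0.45057 ≈ 0.3631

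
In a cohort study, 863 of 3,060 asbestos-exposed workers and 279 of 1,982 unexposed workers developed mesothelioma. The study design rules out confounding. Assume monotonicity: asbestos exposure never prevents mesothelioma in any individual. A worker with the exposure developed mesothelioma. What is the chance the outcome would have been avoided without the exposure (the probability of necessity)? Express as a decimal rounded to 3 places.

p₁ = P(outcome | exposed) = 863/3060 = 0.28203
p₀ = P(outcome | unexposed) = 279/1982 = 0.14077
Under exogeneity and monotonicity, PN = (p₁ − p₀) / p₁.
PN = (0.28203 − 0.14077) / 0.28203 = 0.14126 / 0.28203 ≈ 0.5009

PN ≈ 0.501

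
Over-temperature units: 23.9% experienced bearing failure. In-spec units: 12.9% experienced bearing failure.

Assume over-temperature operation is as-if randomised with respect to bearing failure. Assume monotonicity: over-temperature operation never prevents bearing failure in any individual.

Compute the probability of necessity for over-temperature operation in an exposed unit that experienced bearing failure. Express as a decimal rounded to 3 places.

p₁ = 0.239, p₀ = 0.129.
Under exogeneity and monotonicity, PN = (p₁ − p₀) / p₁.
PN = (0.239 − 0.129) / 0.239 = 0.11 / 0.239 ≈ 0.4603

PN ≈ 0.460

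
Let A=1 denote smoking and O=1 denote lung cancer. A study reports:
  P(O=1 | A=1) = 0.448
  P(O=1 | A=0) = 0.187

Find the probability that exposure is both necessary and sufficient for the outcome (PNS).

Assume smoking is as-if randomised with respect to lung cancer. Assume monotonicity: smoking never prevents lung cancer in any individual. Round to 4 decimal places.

PNS ≈ 0.2610

Let p₁ = 0.448, p₀ = 0.187.
Under exogeneity and monotonicity, PNS = p₁ − p₀.
PNS = 0.448 − 0.187 = 0.261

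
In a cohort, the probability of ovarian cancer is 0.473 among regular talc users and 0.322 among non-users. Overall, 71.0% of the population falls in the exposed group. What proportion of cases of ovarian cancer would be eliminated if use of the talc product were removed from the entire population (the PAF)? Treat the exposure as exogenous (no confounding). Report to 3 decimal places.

Let p₁ = 0.473, p₀ = 0.322.
Overall risk P(Y=1) = π·p₁ + (1−π)·p₀ = 0.71×0.473 + 0.29×0.322 = 0.42921.
Under exogeneity, PAF = [P(Y=1) − p₀] / P(Y=1).
PAF = (0.42921 − 0.322) / 0.42921 ≈ 0.2498

PAF ≈ 0.250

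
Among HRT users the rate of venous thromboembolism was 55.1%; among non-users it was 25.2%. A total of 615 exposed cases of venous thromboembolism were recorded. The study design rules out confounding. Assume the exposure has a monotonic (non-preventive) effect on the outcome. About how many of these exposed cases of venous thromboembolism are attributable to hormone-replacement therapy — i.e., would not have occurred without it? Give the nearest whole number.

p₁ = 0.551, p₀ = 0.252.
PN = (p₁ − p₀)/p₁ = (0.551 − 0.252) / 0.551 ≈ 0.54265.
Attributable cases ≈ PN × (exposed cases) = 0.54265 × 615 ≈ 333.73.

about 334 cases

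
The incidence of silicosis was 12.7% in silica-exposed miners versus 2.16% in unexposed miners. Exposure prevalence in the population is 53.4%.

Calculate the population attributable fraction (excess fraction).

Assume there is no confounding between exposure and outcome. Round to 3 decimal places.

p₁ = 0.127, p₀ = 0.0216.
Overall risk P(Y=1) = π·p₁ + (1−π)·p₀ = 0.534×0.127 + 0.466×0.0216 = 0.077884.
Under exogeneity, PAF = [P(Y=1) − p₀] / P(Y=1).
PAF = (0.077884 − 0.0216) / 0.077884 ≈ 0.7227

PAF ≈ 0.723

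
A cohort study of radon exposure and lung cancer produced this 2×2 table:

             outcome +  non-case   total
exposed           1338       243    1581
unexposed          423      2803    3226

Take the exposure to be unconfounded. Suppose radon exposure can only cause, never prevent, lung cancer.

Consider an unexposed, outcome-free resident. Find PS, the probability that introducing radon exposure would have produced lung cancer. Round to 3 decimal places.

PS ≈ 0.823

p₁ = P(outcome | exposed) = 1338/1581 = 0.8463
p₀ = P(outcome | unexposed) = 423/3226 = 0.13112
Under exogeneity and monotonicity, PS = (p₁ − p₀) / (1 − p₀).
PS = (0.8463 − 0.13112) / (1 − 0.13112) = 0.71518 / 0.86888 ≈ 0.8231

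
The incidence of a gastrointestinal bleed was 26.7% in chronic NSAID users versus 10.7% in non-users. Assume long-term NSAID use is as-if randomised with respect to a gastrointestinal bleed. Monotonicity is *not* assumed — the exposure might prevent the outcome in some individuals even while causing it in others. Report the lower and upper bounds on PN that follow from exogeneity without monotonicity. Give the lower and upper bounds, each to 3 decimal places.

0.599 ≤ PN ≤ 1.000

p₁ = 0.267, p₀ = 0.107.
Under exogeneity alone the bounds on PN are max{0,(p₁−p₀)/p₁} ≤ PN ≤ min{1,(1−p₀)/p₁}.
  lower = (p₁ − p₀)/p₁ = 0.16 / 0.267 ≈ 0.5993
  upper = min{1, (1 − p₀)/p₁} = 0.893 / 0.267 ≈ 3.3446 → capped at 1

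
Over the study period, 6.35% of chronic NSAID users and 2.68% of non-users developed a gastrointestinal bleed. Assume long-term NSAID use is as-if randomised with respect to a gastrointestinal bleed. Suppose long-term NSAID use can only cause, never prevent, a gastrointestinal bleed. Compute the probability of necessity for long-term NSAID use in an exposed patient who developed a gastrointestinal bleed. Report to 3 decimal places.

PN ≈ 0.578

p₁ = 0.0635, p₀ = 0.0268.
Under exogeneity and monotonicity, PN = (p₁ − p₀) / p₁.
PN = (0.0635 − 0.0268) / 0.0635 = 0.0367 / 0.0635 ≈ 0.5780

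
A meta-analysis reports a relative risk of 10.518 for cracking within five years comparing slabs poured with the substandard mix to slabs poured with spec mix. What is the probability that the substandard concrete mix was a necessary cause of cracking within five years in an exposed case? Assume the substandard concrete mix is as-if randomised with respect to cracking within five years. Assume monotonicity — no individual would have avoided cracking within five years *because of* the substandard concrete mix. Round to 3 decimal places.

Under exogeneity and monotonicity, PN = (RR − 1) / RR = 1 − 1/RR.
PN = (10.518 − 1) / 10.518 = 9.518 / 10.518 ≈ 0.9049

PN ≈ 0.905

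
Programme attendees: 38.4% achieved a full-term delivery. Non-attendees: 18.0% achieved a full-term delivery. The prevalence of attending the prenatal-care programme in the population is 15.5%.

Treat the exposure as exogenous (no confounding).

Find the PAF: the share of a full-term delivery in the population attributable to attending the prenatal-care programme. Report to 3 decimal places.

p₁ = 0.384, p₀ = 0.18.
Overall risk P(Y=1) = π·p₁ + (1−π)·p₀ = 0.155×0.384 + 0.845×0.18 = 0.21162.
Under exogeneity, PAF = [P(Y=1) − p₀] / P(Y=1).
PAF = (0.21162 − 0.18) / 0.21162 ≈ 0.1494

PAF ≈ 0.149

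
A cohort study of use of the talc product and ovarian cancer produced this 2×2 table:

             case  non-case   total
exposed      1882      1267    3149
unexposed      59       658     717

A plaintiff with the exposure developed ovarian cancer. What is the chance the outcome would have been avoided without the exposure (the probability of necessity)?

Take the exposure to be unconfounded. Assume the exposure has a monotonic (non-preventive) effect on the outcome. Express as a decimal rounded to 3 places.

PN ≈ 0.862

p₁ = P(outcome | exposed) = 1882/3149 = 0.59765
p₀ = P(outcome | unexposed) = 59/717 = 0.082287
Under exogeneity and monotonicity, PN = (p₁ − p₀)/p₁.
PN = (0.59765 − 0.082287) / 0.59765 ≈ 0.8623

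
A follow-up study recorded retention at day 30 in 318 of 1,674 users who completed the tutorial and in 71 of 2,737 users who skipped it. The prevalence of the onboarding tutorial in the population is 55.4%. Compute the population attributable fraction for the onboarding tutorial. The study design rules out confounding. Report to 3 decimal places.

p₁ = P(outcome | exposed) = 318/1674 = 0.18996
p₀ = P(outcome | unexposed) = 71/2737 = 0.025941
Overall risk P(Y=1) = π·p₁ + (1−π)·p₀ = 0.554×0.18996 + 0.446×0.025941 = 0.11681.
Under exogeneity, PAF = [P(Y=1) − p₀] / P(Y=1).
PAF = (0.11681 − 0.025941) / 0.11681 ≈ 0.7779

PAF ≈ 0.778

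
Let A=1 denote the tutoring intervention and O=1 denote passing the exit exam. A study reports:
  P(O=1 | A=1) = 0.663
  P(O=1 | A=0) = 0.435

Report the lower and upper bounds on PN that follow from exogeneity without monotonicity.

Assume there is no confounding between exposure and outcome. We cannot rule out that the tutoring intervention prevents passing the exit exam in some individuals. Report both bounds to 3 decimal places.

0.344 ≤ PN ≤ 0.852

Let p₁ = 0.663, p₀ = 0.435.
Under exogeneity alone the bounds on PN are max{0,(p₁−p₀)/p₁} ≤ PN ≤ min{1,(1−p₀)/p₁}.
  lower = (p₁ − p₀)/p₁ = 0.228 / 0.663 ≈ 0.3439
  upper = min{1, (1 − p₀)/p₁} = 0.565 / 0.663 ≈ 0.8522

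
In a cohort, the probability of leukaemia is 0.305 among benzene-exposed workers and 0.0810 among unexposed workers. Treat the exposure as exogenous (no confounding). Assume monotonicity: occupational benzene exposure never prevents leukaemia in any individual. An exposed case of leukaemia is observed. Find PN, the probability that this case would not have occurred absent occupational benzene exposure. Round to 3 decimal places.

PN ≈ 0.734

Let p₁ = 0.305, p₀ = 0.081.
Under exogeneity and monotonicity, PN = (p₁ − p₀) / p₁.
PN = (0.305 − 0.081) / 0.305 = 0.224 / 0.305 ≈ 0.7344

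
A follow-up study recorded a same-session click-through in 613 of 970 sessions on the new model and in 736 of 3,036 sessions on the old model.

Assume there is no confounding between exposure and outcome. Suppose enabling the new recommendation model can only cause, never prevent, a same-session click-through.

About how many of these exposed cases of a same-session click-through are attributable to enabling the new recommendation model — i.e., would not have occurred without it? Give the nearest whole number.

p₁ = P(outcome | exposed) = 613/970 = 0.63196
p₀ = P(outcome | unexposed) = 736/3036 = 0.24242
PN = (p₁ − p₀)/p₁ = (0.63196 − 0.24242) / 0.63196 ≈ 0.61639.
Attributable cases ≈ PN × (exposed cases) = 0.61639 × 613 ≈ 377.85.

about 378 cases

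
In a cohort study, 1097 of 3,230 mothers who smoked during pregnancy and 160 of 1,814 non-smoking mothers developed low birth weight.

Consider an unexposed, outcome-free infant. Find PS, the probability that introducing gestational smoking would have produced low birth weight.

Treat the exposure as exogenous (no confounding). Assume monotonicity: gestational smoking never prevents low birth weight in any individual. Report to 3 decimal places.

PS ≈ 0.276

p₁ = P(outcome | exposed) = 1097/3230 = 0.33963
p₀ = P(outcome | unexposed) = 160/1814 = 0.088203
Under exogeneity and monotonicity, PS = (p₁ − p₀) / (1 − p₀).
PS = (0.33963 − 0.088203) / (1 − 0.088203) = 0.25143 / 0.9118 ≈ 0.2757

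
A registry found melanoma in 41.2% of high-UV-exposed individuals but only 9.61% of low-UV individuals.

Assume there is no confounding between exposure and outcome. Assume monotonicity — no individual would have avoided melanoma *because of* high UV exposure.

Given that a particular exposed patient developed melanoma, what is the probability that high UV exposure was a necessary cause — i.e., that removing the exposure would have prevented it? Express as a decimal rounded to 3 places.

PN ≈ 0.767

p₁ = 0.412, p₀ = 0.0961.
Under exogeneity and monotonicity, PN = (p₁ − p₀) / p₁.
PN = (0.412 − 0.0961) / 0.412 = 0.3159 / 0.412 ≈ 0.7667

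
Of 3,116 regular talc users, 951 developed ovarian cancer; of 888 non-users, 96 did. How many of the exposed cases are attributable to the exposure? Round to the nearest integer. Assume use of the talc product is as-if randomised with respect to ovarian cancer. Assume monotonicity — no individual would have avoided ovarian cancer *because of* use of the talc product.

about 614 cases

p₁ = P(outcome | exposed) = 951/3116 = 0.3052
p₀ = P(outcome | unexposed) = 96/888 = 0.10811
PN = (p₁ − p₀)/p₁ = (0.3052 − 0.10811) / 0.3052 ≈ 0.64578.
Attributable cases ≈ PN × (exposed cases) = 0.64578 × 951 ≈ 614.14.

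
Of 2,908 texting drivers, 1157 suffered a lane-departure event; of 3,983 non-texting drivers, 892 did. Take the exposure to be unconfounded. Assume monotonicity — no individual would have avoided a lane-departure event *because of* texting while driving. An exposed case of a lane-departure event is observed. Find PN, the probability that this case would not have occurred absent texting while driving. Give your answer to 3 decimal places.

p₁ = P(outcome | exposed) = 1157/2908 = 0.39787
p₀ = P(outcome | unexposed) = 892/3983 = 0.22395
Under exogeneity and monotonicity, PN = (p₁ − p₀) / p₁.
PN = (0.39787 − 0.22395) / 0.39787 = 0.17392 / 0.39787 ≈ 0.4371

PN ≈ 0.437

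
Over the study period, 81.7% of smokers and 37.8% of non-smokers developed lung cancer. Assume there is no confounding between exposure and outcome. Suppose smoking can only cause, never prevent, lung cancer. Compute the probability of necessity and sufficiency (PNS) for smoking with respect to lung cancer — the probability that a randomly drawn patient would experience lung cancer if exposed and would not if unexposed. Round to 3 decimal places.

p₁ = 0.817, p₀ = 0.378.
Under exogeneity and monotonicity, PNS = p₁ − p₀.
PNS = 0.817 − 0.378 = 0.439

PNS ≈ 0.439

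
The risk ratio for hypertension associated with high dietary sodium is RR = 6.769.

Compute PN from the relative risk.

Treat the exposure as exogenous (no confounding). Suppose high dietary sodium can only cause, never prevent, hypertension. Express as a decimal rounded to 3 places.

Under exogeneity and monotonicity, PN = (RR − 1) / RR = 1 − 1/RR.
PN = (6.769 − 1) / 6.769 = 5.769 / 6.769 ≈ 0.8523

PN ≈ 0.852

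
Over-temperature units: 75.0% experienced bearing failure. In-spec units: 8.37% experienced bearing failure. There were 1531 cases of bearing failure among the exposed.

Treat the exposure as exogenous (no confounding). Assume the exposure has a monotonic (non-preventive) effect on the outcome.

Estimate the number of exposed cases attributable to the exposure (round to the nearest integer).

about 1360 cases

p₁ = 0.75, p₀ = 0.0837.
PN = (p₁ − p₀)/p₁ = (0.75 − 0.0837) / 0.75 ≈ 0.88840.
Attributable cases ≈ PN × (exposed cases) = 0.88840 × 1531 ≈ 1360.14.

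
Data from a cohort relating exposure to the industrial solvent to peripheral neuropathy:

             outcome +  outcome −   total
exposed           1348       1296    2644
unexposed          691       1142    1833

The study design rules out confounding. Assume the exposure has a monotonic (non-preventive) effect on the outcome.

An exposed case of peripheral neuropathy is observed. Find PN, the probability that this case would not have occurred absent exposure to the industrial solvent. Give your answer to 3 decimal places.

p₁ = P(outcome | exposed) = 1348/2644 = 0.50983
p₀ = P(outcome | unexposed) = 691/1833 = 0.37698
Under exogeneity and monotonicity, PN = (p₁ − p₀) / p₁.
PN = (0.50983 − 0.37698) / 0.50983 = 0.13286 / 0.50983 ≈ 0.2606

PN ≈ 0.261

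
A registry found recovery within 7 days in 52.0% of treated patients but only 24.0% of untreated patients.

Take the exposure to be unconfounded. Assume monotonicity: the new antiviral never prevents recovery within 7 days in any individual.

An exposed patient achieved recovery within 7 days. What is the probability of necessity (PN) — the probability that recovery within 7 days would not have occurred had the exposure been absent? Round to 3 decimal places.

PN ≈ 0.538

p₁ = 0.52, p₀ = 0.24.
Under exogeneity and monotonicity, PN = (p₁ − p₀) / p₁.
PN = (0.52 − 0.24) / 0.52 = 0.28 / 0.52 ≈ 0.5385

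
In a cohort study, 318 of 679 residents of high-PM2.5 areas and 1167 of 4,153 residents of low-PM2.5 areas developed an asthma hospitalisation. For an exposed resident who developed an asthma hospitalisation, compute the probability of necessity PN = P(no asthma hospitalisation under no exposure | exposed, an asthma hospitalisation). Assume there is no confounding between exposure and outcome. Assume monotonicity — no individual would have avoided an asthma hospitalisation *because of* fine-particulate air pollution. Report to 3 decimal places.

PN ≈ 0.400

p₁ = P(outcome | exposed) = 318/679 = 0.46834
p₀ = P(outcome | unexposed) = 1167/4153 = 0.281
Under exogeneity and monotonicity, PN = (p₁ − p₀) / p₁.
PN = (0.46834 − 0.281) / 0.46834 = 0.18733 / 0.46834 ≈ 0.4000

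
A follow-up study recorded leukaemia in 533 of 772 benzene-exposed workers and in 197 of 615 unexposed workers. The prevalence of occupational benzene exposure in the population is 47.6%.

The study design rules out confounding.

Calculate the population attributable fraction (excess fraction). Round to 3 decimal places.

PAF ≈ 0.355

p₁ = P(outcome | exposed) = 533/772 = 0.69041
p₀ = P(outcome | unexposed) = 197/615 = 0.32033
Overall risk P(Y=1) = π·p₁ + (1−π)·p₀ = 0.476×0.69041 + 0.524×0.32033 = 0.49649.
Under exogeneity, PAF = [P(Y=1) − p₀] / P(Y=1).
PAF = (0.49649 − 0.32033) / 0.49649 ≈ 0.3548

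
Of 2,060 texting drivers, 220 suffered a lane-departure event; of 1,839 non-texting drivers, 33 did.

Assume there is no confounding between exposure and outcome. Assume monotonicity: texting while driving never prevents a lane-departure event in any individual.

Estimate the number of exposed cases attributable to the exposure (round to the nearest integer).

about 183 cases

p₁ = P(outcome | exposed) = 220/2060 = 0.1068
p₀ = P(outcome | unexposed) = 33/1839 = 0.017945
PN = (p₁ − p₀)/p₁ = (0.1068 − 0.017945) / 0.1068 ≈ 0.83197.
Attributable cases ≈ PN × (exposed cases) = 0.83197 × 220 ≈ 183.03.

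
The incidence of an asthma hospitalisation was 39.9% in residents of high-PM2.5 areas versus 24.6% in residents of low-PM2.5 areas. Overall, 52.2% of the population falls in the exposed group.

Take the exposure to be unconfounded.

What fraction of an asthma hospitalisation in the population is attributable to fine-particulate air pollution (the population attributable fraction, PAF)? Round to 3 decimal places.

p₁ = 0.399, p₀ = 0.246.
Overall risk P(Y=1) = π·p₁ + (1−π)·p₀ = 0.522×0.399 + 0.478×0.246 = 0.32587.
Under exogeneity, PAF = [P(Y=1) − p₀] / P(Y=1).
PAF = (0.32587 − 0.246) / 0.32587 ≈ 0.2451

PAF ≈ 0.245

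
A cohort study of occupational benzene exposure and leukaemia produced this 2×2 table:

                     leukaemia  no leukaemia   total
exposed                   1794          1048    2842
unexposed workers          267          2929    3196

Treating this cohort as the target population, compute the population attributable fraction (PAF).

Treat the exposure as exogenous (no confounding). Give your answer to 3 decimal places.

p₁ = P(outcome | exposed) = 1794/2842 = 0.63125
p₀ = P(outcome | unexposed) = 267/3196 = 0.083542
Exposure prevalence π = 2842/6038 = 0.47069; overall risk P(Y=1) = 0.34134.
Under exogeneity, PAF = [P(Y=1) − p₀]/P(Y=1).
PAF = (0.34134 − 0.083542) / 0.34134 ≈ 0.7553

PAF ≈ 0.755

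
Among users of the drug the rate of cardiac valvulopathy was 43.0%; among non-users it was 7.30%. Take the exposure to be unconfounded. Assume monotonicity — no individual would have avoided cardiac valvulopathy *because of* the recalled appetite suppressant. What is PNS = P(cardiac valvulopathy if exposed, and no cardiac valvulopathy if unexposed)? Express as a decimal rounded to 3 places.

PNS ≈ 0.357

p₁ = 0.43, p₀ = 0.073.
Under exogeneity and monotonicity, PNS = p₁ − p₀.
PNS = 0.43 − 0.073 = 0.357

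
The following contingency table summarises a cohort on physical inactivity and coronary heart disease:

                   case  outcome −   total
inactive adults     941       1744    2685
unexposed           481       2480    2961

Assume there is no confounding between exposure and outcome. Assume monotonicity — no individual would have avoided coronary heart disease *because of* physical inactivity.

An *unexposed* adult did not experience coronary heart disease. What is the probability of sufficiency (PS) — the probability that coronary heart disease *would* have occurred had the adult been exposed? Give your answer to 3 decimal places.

p₁ = P(outcome | exposed) = 941/2685 = 0.35047
p₀ = P(outcome | unexposed) = 481/2961 = 0.16245
Under exogeneity and monotonicity, PS = (p₁ − p₀)/(1 − p₀).
PS = (0.35047 − 0.16245) / 0.83755 ≈ 0.2245

PS ≈ 0.224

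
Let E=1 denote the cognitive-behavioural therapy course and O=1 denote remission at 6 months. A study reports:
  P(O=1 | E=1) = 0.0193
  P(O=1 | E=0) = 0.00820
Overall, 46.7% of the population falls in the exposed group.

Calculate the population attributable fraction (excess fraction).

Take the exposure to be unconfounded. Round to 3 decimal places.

Let p₁ = 0.0193, p₀ = 0.0082.
Overall risk P(Y=1) = π·p₁ + (1−π)·p₀ = 0.467×0.0193 + 0.533×0.0082 = 0.013384.
Under exogeneity, PAF = [P(Y=1) − p₀] / P(Y=1).
PAF = (0.013384 − 0.0082) / 0.013384 ≈ 0.3873

PAF ≈ 0.387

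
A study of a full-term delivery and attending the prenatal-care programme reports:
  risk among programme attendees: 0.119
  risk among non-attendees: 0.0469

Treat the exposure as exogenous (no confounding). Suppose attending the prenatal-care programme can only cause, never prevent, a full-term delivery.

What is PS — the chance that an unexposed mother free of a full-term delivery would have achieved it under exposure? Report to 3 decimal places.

PS ≈ 0.076

Let p₁ = 0.119, p₀ = 0.0469.
Under exogeneity and monotonicity, PS = (p₁ − p₀) / (1 − p₀).
PS = (0.119 − 0.0469) / (1 − 0.0469) = 0.0721 / 0.9531 ≈ 0.0756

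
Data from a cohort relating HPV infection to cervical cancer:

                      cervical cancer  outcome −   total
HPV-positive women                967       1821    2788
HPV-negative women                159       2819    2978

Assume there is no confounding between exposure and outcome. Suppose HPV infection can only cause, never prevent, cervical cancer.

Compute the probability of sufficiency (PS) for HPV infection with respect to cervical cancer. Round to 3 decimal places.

PS ≈ 0.310

p₁ = P(outcome | exposed) = 967/2788 = 0.34684
p₀ = P(outcome | unexposed) = 159/2978 = 0.053392
Under exogeneity and monotonicity, PS = (p₁ − p₀) / (1 − p₀).
PS = (0.34684 − 0.053392) / (1 − 0.053392) = 0.29345 / 0.94661 ≈ 0.3100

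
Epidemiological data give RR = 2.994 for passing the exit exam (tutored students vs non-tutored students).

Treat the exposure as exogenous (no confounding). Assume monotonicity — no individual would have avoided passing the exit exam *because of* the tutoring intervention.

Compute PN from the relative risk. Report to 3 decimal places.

Under exogeneity and monotonicity, PN = (RR − 1) / RR = 1 − 1/RR.
PN = (2.994 − 1) / 2.994 = 1.994 / 2.994 ≈ 0.6660

PN ≈ 0.666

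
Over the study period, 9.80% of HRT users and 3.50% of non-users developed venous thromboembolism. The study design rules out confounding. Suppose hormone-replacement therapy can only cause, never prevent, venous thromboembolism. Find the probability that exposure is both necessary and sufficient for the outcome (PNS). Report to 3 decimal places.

p₁ = 0.098, p₀ = 0.035.
Under exogeneity and monotonicity, PNS = p₁ − p₀.
PNS = 0.098 − 0.035 = 0.063

PNS ≈ 0.063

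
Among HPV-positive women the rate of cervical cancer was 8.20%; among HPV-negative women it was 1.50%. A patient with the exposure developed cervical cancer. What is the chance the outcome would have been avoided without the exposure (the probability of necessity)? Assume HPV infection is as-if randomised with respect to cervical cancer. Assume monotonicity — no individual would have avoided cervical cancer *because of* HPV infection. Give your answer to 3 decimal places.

PN ≈ 0.817

p₁ = 0.082, p₀ = 0.015.
Under exogeneity and monotonicity, PN = (p₁ − p₀) / p₁.
PN = (0.082 − 0.015) / 0.082 = 0.067 / 0.082 ≈ 0.8171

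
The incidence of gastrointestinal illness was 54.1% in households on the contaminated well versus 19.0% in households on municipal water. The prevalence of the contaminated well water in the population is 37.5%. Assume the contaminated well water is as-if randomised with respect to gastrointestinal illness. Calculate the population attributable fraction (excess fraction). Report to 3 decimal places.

PAF ≈ 0.409

p₁ = 0.541, p₀ = 0.19.
Overall risk P(Y=1) = π·p₁ + (1−π)·p₀ = 0.375×0.541 + 0.625×0.19 = 0.32163.
Under exogeneity, PAF = [P(Y=1) − p₀] / P(Y=1).
PAF = (0.32163 − 0.19) / 0.32163 ≈ 0.4092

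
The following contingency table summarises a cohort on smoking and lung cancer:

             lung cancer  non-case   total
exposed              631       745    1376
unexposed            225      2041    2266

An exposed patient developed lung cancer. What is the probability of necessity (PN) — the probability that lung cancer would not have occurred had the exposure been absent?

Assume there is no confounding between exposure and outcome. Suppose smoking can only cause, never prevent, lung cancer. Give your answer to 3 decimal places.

PN ≈ 0.783

p₁ = P(outcome | exposed) = 631/1376 = 0.45858
p₀ = P(outcome | unexposed) = 225/2266 = 0.099294
Under exogeneity and monotonicity, PN = (p₁ − p₀)/p₁.
PN = (0.45858 − 0.099294) / 0.45858 ≈ 0.7835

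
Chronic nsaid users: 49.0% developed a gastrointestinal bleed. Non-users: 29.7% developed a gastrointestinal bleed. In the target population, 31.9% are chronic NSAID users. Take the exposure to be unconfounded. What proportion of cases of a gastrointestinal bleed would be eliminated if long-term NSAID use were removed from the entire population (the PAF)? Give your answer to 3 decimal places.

p₁ = 0.49, p₀ = 0.297.
Overall risk P(Y=1) = π·p₁ + (1−π)·p₀ = 0.319×0.49 + 0.681×0.297 = 0.35857.
Under exogeneity, PAF = [P(Y=1) − p₀] / P(Y=1).
PAF = (0.35857 − 0.297) / 0.35857 ≈ 0.1717

PAF ≈ 0.172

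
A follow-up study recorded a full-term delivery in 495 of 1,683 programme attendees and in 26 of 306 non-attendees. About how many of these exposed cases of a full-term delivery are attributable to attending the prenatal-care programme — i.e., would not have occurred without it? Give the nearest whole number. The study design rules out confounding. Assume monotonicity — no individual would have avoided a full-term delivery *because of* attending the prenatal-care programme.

about 352 cases

p₁ = P(outcome | exposed) = 495/1683 = 0.29412
p₀ = P(outcome | unexposed) = 26/306 = 0.084967
PN = (p₁ − p₀)/p₁ = (0.29412 − 0.084967) / 0.29412 ≈ 0.71111.
Attributable cases ≈ PN × (exposed cases) = 0.71111 × 495 ≈ 352.00.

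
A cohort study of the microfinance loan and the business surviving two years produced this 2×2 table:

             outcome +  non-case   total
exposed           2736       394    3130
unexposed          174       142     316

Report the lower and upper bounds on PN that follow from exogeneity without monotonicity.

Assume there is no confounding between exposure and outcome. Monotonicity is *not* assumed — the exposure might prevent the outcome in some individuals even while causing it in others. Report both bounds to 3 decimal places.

0.370 ≤ PN ≤ 0.514

p₁ = P(outcome | exposed) = 2736/3130 = 0.87412
p₀ = P(outcome | unexposed) = 174/316 = 0.55063
Under exogeneity alone the bounds on PN are max{0,(p₁−p₀)/p₁} ≤ PN ≤ min{1,(1−p₀)/p₁}.
  lower = (p₁ − p₀)/p₁ = 0.32349 / 0.87412 ≈ 0.3701
  upper = min{1, (1 − p₀)/p₁} = 0.44937 / 0.87412 ≈ 0.5141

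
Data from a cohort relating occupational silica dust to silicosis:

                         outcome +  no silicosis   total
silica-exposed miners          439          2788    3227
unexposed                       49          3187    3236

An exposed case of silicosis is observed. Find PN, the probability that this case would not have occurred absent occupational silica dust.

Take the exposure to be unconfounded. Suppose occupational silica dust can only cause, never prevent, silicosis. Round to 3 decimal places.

p₁ = P(outcome | exposed) = 439/3227 = 0.13604
p₀ = P(outcome | unexposed) = 49/3236 = 0.015142
Under exogeneity and monotonicity, PN = (p₁ − p₀)/p₁.
PN = (0.13604 − 0.015142) / 0.13604 ≈ 0.8887

PN ≈ 0.889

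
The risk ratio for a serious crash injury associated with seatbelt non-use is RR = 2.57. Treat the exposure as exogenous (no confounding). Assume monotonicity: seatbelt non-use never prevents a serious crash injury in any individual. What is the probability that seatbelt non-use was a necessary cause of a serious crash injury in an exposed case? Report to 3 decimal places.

PN ≈ 0.611

Under exogeneity and monotonicity, PN = (RR − 1) / RR = 1 − 1/RR.
PN = (2.57 − 1) / 2.57 = 1.57 / 2.57 ≈ 0.6109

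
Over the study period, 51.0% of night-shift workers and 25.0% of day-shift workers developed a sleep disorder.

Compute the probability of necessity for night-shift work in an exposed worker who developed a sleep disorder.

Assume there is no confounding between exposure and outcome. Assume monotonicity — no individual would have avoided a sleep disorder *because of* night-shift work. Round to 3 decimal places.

PN ≈ 0.510

p₁ = 0.51, p₀ = 0.25.
Under exogeneity and monotonicity, PN = (p₁ − p₀) / p₁.
PN = (0.51 − 0.25) / 0.51 = 0.26 / 0.51 ≈ 0.5098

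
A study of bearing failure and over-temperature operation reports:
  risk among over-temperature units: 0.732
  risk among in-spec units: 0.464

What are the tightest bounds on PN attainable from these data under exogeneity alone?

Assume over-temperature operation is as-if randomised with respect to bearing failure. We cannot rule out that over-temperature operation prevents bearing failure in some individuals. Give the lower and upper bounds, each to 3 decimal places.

0.366 ≤ PN ≤ 0.732

Let p₁ = 0.732, p₀ = 0.464.
Under exogeneity alone the bounds on PN are max{0,(p₁−p₀)/p₁} ≤ PN ≤ min{1,(1−p₀)/p₁}.
  lower = (p₁ − p₀)/p₁ = 0.268 / 0.732 ≈ 0.3661
  upper = min{1, (1 − p₀)/p₁} = 0.536 / 0.732 ≈ 0.7322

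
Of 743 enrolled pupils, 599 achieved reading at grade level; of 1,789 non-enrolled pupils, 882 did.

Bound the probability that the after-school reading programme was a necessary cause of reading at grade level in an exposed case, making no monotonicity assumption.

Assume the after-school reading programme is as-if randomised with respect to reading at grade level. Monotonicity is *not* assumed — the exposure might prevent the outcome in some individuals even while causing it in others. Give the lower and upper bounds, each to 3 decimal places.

0.388 ≤ PN ≤ 0.629

p₁ = P(outcome | exposed) = 599/743 = 0.80619
p₀ = P(outcome | unexposed) = 882/1789 = 0.49301
Under exogeneity alone the bounds on PN are max{0,(p₁−p₀)/p₁} ≤ PN ≤ min{1,(1−p₀)/p₁}.
  lower = (p₁ − p₀)/p₁ = 0.31318 / 0.80619 ≈ 0.3885
  upper = min{1, (1 − p₀)/p₁} = 0.50699 / 0.80619 ≈ 0.6289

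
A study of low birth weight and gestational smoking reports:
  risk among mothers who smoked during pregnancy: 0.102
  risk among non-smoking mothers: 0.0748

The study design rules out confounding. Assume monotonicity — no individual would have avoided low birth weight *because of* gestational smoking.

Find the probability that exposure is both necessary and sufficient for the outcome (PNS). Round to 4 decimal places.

Let p₁ = 0.102, p₀ = 0.0748.
Under exogeneity and monotonicity, PNS = p₁ − p₀.
PNS = 0.102 − 0.0748 = 0.0272

PNS ≈ 0.0272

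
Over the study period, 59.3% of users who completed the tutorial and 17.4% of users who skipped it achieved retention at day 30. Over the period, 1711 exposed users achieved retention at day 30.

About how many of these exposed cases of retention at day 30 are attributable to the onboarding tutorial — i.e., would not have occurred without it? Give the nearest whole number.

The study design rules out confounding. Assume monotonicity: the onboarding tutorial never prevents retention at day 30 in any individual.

about 1209 cases

p₁ = 0.593, p₀ = 0.174.
PN = (p₁ − p₀)/p₁ = (0.593 − 0.174) / 0.593 ≈ 0.70658.
Attributable cases ≈ PN × (exposed cases) = 0.70658 × 1711 ≈ 1208.95.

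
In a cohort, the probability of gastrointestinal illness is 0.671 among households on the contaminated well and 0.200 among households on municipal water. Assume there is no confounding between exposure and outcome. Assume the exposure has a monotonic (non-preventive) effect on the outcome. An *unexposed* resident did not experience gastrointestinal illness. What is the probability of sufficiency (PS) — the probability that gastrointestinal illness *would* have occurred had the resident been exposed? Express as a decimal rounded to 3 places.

PS ≈ 0.589

Let p₁ = 0.671, p₀ = 0.2.
Under exogeneity and monotonicity, PS = (p₁ − p₀) / (1 − p₀).
PS = (0.671 − 0.2) / (1 − 0.2) = 0.471 / 0.8 ≈ 0.5887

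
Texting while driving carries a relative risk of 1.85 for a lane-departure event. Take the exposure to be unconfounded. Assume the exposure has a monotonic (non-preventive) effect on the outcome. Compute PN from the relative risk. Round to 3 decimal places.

PN ≈ 0.459

Under exogeneity and monotonicity, PN = (RR − 1) / RR = 1 − 1/RR.
PN = (1.85 − 1) / 1.85 = 0.85 / 1.85 ≈ 0.4595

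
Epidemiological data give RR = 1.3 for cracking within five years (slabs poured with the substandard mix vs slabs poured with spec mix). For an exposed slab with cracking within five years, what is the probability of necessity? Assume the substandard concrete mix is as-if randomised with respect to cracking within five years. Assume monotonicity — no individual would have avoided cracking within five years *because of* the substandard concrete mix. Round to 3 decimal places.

Under exogeneity and monotonicity, PN = (RR − 1) / RR = 1 − 1/RR.
PN = (1.3 − 1) / 1.3 = 0.3 / 1.3 ≈ 0.2308

PN ≈ 0.231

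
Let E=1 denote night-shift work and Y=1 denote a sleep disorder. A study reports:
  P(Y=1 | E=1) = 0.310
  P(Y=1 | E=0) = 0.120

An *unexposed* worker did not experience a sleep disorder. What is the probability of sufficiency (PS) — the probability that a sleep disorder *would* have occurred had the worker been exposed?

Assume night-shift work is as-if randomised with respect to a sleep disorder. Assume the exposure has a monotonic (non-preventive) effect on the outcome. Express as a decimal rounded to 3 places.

PS ≈ 0.216

Let p₁ = 0.31, p₀ = 0.12.
Under exogeneity and monotonicity, PS = (p₁ − p₀) / (1 − p₀).
PS = (0.31 − 0.12) / (1 − 0.12) = 0.19 / 0.88 ≈ 0.2159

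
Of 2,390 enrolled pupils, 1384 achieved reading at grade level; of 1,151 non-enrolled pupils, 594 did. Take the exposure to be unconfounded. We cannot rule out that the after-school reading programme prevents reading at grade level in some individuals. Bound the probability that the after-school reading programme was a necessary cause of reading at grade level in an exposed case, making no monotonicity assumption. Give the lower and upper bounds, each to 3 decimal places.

0.109 ≤ PN ≤ 0.836

p₁ = P(outcome | exposed) = 1384/2390 = 0.57908
p₀ = P(outcome | unexposed) = 594/1151 = 0.51607
Under exogeneity alone the bounds on PN are max{0,(p₁−p₀)/p₁} ≤ PN ≤ min{1,(1−p₀)/p₁}.
  lower = (p₁ − p₀)/p₁ = 0.063007 / 0.57908 ≈ 0.1088
  upper = min{1, (1 − p₀)/p₁} = 0.48393 / 0.57908 ≈ 0.8357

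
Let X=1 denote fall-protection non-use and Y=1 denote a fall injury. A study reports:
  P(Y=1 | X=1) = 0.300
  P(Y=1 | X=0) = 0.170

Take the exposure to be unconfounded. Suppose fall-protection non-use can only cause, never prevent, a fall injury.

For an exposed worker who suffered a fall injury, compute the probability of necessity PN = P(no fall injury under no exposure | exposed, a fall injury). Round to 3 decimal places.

PN ≈ 0.433

Let p₁ = 0.3, p₀ = 0.17.
Under exogeneity and monotonicity, PN = (p₁ − p₀) / p₁.
PN = (0.3 − 0.17) / 0.3 = 0.13 / 0.3 ≈ 0.4333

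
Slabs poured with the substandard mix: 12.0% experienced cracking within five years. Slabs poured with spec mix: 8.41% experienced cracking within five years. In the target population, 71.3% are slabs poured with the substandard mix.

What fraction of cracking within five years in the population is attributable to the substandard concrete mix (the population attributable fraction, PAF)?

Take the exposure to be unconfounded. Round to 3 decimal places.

p₁ = 0.12, p₀ = 0.0841.
Overall risk P(Y=1) = π·p₁ + (1−π)·p₀ = 0.713×0.12 + 0.287×0.0841 = 0.1097.
Under exogeneity, PAF = [P(Y=1) − p₀] / P(Y=1).
PAF = (0.1097 − 0.0841) / 0.1097 ≈ 0.2333

PAF ≈ 0.233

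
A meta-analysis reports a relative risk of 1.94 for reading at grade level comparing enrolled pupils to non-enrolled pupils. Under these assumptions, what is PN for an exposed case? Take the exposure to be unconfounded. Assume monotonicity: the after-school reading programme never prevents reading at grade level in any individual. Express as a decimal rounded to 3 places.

Under exogeneity and monotonicity, PN = (RR − 1) / RR = 1 − 1/RR.
PN = (1.94 − 1) / 1.94 = 0.94 / 1.94 ≈ 0.4845

PN ≈ 0.485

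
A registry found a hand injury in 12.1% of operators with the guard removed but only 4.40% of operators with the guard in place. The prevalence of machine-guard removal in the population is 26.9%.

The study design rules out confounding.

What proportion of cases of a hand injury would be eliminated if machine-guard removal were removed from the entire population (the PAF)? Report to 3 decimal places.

p₁ = 0.121, p₀ = 0.044.
Overall risk P(Y=1) = π·p₁ + (1−π)·p₀ = 0.269×0.121 + 0.731×0.044 = 0.064713.
Under exogeneity, PAF = [P(Y=1) − p₀] / P(Y=1).
PAF = (0.064713 − 0.044) / 0.064713 ≈ 0.3201

PAF ≈ 0.320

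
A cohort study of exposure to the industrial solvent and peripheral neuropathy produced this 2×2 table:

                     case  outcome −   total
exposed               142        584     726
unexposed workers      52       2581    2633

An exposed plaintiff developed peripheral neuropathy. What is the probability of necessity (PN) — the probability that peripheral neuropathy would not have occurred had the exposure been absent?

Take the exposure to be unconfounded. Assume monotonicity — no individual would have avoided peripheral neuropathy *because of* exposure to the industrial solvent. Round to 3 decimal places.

PN ≈ 0.899

p₁ = P(outcome | exposed) = 142/726 = 0.19559
p₀ = P(outcome | unexposed) = 52/2633 = 0.019749
Under exogeneity and monotonicity, PN = (p₁ − p₀) / p₁.
PN = (0.19559 − 0.019749) / 0.19559 = 0.17584 / 0.19559 ≈ 0.8990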